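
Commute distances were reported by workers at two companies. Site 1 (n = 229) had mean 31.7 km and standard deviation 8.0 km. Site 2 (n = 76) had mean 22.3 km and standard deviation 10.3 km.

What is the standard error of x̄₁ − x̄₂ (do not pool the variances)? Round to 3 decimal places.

1.294

SE₁ = s₁/√n₁ = 8.0/√229 = 0.5287; SE₂ = 10.3/√76 = 1.1815.
Independent samples, unequal variances: SE_diff = √(SE₁² + SE₂²) = √(0.27952369 + 1.39594225) = 1.2944.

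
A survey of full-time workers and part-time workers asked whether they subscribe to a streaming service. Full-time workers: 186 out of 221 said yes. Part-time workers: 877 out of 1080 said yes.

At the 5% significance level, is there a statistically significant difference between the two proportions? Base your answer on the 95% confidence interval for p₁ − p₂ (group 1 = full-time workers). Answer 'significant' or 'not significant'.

p̂₁ = 186/221 = 0.8416 and p̂₂ = 877/1080 = 0.8120.
SE₁ = √(p̂₁(1−p̂₁)/n₁) = √(0.8416·0.1584/221) = 0.02456; SE₂ = √(0.8120·0.1880/1080) = 0.01189.
Independent samples: SE of the difference = √(SE₁² + SE₂²) = √(0.0006031936 + 0.0001413721) = 0.02729.
z* for 95% confidence is 1.960, so the margin of error is 1.960 × 0.02729 = 0.05349.
Point estimate p̂₁ − p̂₂ = 0.8416 − 0.8120 = 0.0296.
0.0296 ± 0.05349 → (-0.02389, 0.08309).
The interval (-0.02389, 0.08309) contains 0, so the difference is not significant.

not significant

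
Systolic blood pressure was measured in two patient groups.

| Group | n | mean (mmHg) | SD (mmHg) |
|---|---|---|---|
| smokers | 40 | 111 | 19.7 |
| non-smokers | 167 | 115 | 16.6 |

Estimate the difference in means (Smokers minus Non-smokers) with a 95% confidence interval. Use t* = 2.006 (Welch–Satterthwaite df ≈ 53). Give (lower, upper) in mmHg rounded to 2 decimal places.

Per-group SEs: s₁/√n₁ = 19.7/√40 = 3.1148, s₂/√n₂ = 16.6/√167 = 1.2845.
Unpooled SE of the difference: √(9.70197904 + 1.64994025) = 3.3693.
Margin of error = t* · SE = 2.006 × 3.3693 = 6.7588.
x̄₁ − x̄₂ = 111 − 115 = -4.0000.
CI: -4.0000 ± 6.7588 = (-10.76, 2.76).

(-10.76, 2.76)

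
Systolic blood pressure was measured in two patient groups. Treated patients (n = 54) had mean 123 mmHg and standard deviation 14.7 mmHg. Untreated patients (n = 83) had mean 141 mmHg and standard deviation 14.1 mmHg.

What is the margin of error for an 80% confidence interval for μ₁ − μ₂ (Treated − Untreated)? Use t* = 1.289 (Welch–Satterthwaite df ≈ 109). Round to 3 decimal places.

3.260

SE₁ = s₁/√n₁ = 14.7/√54 = 2.0004; SE₂ = 14.1/√83 = 1.5477.
Independent samples, unequal variances: SE_diff = √(SE₁² + SE₂²) = √(4.00160016 + 2.39537529) = 2.5292.
t* = 1.289, so margin of error = 1.289 × 2.5292 = 3.2601.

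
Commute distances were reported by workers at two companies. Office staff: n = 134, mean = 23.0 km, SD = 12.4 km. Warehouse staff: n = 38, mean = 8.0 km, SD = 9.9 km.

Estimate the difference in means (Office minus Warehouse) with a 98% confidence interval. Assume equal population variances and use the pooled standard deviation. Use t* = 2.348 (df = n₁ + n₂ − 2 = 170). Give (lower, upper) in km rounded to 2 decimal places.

Pooled variance s_p² = [133·12.4² + 37·9.9²] / (134+38−2) = 141.6262, so s_p = 11.9007.
SE_diff = s_p·√(1/n₁ + 1/n₂) = 11.9007·√(1/134 + 1/38) = 2.1872.
t* = 2.348; margin = 2.348 × 2.1872 = 5.1355.
Difference = 23.0 − 8.0 = 15.0000.
15.0000 ± 5.1355 → (9.86, 20.14).

(9.86, 20.14)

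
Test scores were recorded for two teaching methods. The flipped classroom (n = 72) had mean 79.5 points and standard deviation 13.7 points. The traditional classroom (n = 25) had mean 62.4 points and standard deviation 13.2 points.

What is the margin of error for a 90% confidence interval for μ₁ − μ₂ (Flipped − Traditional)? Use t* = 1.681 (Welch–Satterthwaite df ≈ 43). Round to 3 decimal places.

5.202

SE₁ = s₁/√n₁ = 13.7/√72 = 1.6146; SE₂ = 13.2/√25 = 2.6400.
Independent samples, unequal variances: SE_diff = √(SE₁² + SE₂²) = √(2.60693316 + 6.9696) = 3.0946.
t* = 1.681, so margin of error = 1.681 × 3.0946 = 5.2020.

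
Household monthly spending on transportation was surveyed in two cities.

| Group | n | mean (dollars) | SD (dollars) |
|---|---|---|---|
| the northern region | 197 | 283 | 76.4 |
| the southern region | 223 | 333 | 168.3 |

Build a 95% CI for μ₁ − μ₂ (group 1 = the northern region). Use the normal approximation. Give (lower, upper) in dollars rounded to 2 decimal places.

SE₁ = s₁/√n₁ = 76.4/√197 = 5.4433; SE₂ = 168.3/√223 = 11.2702.
Independent samples, unequal variances: SE_diff = √(SE₁² + SE₂²) = √(29.62951489 + 127.01740804) = 12.5159.
z* = 1.960, so margin of error = 1.960 × 12.5159 = 24.5312.
Difference in means = 283 − 333 = -50.0000.
-50.0000 ± 24.5312 → (-74.53, -25.47).

(-74.53, -25.47)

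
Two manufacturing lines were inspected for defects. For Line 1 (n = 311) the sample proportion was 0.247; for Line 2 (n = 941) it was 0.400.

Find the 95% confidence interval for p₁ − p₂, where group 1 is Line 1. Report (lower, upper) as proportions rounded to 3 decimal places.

Each SE is √(p̂(1−p̂)/n): √(0.2470·0.7530/311) = 0.02445 and √(0.4000·0.6000/941) = 0.01597.
SE(p̂₁ − p̂₂) = √(SE₁² + SE₂²) = √(0.0005978025 + 0.0002550409) = 0.02920, since the two samples are independent.
At 95% confidence z* = 1.960; margin = 1.960 × 0.02920 = 0.05723.
The difference is 0.2470 − 0.4000 = -0.1530, so the interval is -0.1530 ± 0.05723 = (-0.210, -0.096).

(-0.210, -0.096)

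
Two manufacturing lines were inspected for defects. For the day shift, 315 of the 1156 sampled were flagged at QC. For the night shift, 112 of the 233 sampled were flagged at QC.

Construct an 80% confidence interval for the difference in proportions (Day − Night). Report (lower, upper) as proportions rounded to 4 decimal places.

p̂₁ = 315/1156 = 0.2725 and p̂₂ = 112/233 = 0.4807.
SE₁ = √(p̂₁(1−p̂₁)/n₁) = √(0.2725·0.7275/1156) = 0.01310; SE₂ = √(0.4807·0.5193/233) = 0.03273.
Independent samples: SE of the difference = √(SE₁² + SE₂²) = √(0.00017161 + 0.0010712529) = 0.03525.
z* for 80% confidence is 1.282, so the margin of error is 1.282 × 0.03525 = 0.04519.
Point estimate p̂₁ − p̂₂ = 0.2725 − 0.4807 = -0.2082.
-0.2082 ± 0.04519 → (-0.2534, -0.1630).

(-0.2534, -0.1630)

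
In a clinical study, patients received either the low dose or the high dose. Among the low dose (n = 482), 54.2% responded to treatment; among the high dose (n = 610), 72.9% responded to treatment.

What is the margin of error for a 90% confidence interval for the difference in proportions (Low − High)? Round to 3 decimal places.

The two standard errors are √(0.5420×0.4580/482) = 0.02269 and √(0.7290×0.2710/610) = 0.01800.
Because the samples are independent, SE_diff = √(0.02269² + 0.01800²) = 0.02896.
Using z* = 1.645 for 90%, ME = 1.645 × 0.02896 = 0.04764.

0.048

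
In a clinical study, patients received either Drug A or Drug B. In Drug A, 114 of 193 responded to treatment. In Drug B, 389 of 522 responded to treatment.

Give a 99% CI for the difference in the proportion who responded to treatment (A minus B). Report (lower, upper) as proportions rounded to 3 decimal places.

p̂₁ = 114/193 = 0.5907 and p̂₂ = 389/522 = 0.7452.
SE₁ = √(p̂₁(1−p̂₁)/n₁) = √(0.5907·0.4093/193) = 0.03539; SE₂ = √(0.7452·0.2548/522) = 0.01907.
Independent samples: SE of the difference = √(SE₁² + SE₂²) = √(0.0012524521 + 0.0003636649) = 0.04020.
z* for 99% confidence is 2.576, so the margin of error is 2.576 × 0.04020 = 0.10356.
Point estimate p̂₁ − p̂₂ = 0.5907 − 0.7452 = -0.1545.
-0.1545 ± 0.10356 → (-0.258, -0.051).

(-0.258, -0.051)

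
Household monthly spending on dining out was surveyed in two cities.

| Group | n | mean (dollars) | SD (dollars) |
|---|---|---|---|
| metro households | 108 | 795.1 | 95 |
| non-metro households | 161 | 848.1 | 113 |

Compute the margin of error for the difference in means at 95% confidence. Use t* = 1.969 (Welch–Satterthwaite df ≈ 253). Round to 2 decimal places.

SE₁ = s₁/√n₁ = 95/√108 = 9.1414; SE₂ = 113/√161 = 8.9056.
Independent samples, unequal variances: SE_diff = √(SE₁² + SE₂²) = √(83.56519396 + 79.30971136) = 12.7622.
t* = 1.969, so margin of error = 1.969 × 12.7622 = 25.1288.

25.13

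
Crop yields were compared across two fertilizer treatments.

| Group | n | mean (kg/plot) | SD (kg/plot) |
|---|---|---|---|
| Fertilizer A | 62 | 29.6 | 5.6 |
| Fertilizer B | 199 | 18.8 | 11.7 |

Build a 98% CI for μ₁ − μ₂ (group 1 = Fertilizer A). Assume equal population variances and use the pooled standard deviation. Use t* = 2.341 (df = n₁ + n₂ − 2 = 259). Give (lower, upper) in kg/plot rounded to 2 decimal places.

(7.20, 14.40)

Pooled variance s_p² = [61·5.6² + 198·11.7²] / (62+199−2) = 112.0354, so s_p = 10.5847.
SE_diff = s_p·√(1/n₁ + 1/n₂) = 10.5847·√(1/62 + 1/199) = 1.5395.
t* = 2.341; margin = 2.341 × 1.5395 = 3.6040.
Difference = 29.6 − 18.8 = 10.8000.
10.8000 ± 3.6040 → (7.20, 14.40).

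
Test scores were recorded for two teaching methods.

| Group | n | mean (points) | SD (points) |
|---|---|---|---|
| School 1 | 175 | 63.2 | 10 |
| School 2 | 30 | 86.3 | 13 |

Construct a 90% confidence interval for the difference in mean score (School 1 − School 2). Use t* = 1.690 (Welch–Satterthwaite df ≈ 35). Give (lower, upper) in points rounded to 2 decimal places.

(-27.31, -18.89)

Per-group SEs: s₁/√n₁ = 10/√175 = 0.7559, s₂/√n₂ = 13/√30 = 2.3735.
Unpooled SE of the difference: √(0.57138481 + 5.63350225) = 2.4910.
Margin of error = t* · SE = 1.690 × 2.4910 = 4.2098.
x̄₁ − x̄₂ = 63.2 − 86.3 = -23.1000.
CI: -23.1000 ± 4.2098 = (-27.31, -18.89).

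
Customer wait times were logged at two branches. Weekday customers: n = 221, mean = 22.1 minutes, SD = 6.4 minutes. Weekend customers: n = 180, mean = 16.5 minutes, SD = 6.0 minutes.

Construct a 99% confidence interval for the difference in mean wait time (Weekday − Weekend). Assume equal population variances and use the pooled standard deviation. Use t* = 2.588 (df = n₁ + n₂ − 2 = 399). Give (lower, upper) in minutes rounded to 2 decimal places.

(3.98, 7.22)

Pooled variance s_p² = [220·6.4² + 179·6.0²] / (221+180−2) = 38.7348, so s_p = 6.2237.
SE_diff = s_p·√(1/n₁ + 1/n₂) = 6.2237·√(1/221 + 1/180) = 0.6249.
t* = 2.588; margin = 2.588 × 0.6249 = 1.6172.
Difference = 22.1 − 16.5 = 5.6000.
5.6000 ± 1.6172 → (3.98, 7.22).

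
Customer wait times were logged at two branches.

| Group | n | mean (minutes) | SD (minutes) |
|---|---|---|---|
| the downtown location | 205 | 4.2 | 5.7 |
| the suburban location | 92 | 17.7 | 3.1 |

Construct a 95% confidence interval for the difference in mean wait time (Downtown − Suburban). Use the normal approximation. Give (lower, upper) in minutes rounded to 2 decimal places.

(-14.51, -12.49)

Standard errors of each mean: 5.7/√205 = 0.3981 and 3.1/√92 = 0.3232.
SE(x̄₁ − x̄₂) = √(0.3981² + 0.3232²) = 0.5128 for independent samples with unequal variances.
With z* = 1.960, the margin is 1.960 × 0.5128 = 1.0051.
x̄₁ − x̄₂ = 4.2 − 17.7 = -13.5000; the interval is -13.5000 ± 1.0051 = (-14.51, -12.49).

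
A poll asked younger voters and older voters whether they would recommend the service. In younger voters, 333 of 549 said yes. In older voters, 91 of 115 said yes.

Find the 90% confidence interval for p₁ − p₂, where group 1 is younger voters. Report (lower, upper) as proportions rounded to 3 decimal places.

(-0.256, -0.114)

p̂₁ = 333/549 = 0.6066 and p̂₂ = 91/115 = 0.7913.
SE₁ = √(p̂₁(1−p̂₁)/n₁) = √(0.6066·0.3934/549) = 0.02085; SE₂ = √(0.7913·0.2087/115) = 0.03790.
Independent samples: SE of the difference = √(SE₁² + SE₂²) = √(0.0004347225 + 0.00143641) = 0.04326.
z* for 90% confidence is 1.645, so the margin of error is 1.645 × 0.04326 = 0.07116.
Point estimate p̂₁ − p̂₂ = 0.6066 − 0.7913 = -0.1847.
-0.1847 ± 0.07116 → (-0.256, -0.114).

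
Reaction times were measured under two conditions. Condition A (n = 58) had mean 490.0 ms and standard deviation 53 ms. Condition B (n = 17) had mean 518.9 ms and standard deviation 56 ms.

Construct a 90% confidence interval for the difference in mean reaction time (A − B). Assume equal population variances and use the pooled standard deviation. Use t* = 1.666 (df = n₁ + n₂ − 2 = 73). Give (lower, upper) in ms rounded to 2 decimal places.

(-53.56, -4.24)

s_p = √[((n₁−1)s₁² + (n₂−1)s₂²)/(n₁+n₂−2)] = √[(57·53² + 16·56²)/73] = 53.6719.
SE = 53.6719·√(1/58 + 1/17) = 14.8026.
With t* = 1.666, margin = 1.666 × 14.8026 = 24.6611.
x̄₁ − x̄₂ = 490.0 − 518.9 = -28.9000; interval -28.9000 ± 24.6611 = (-53.56, -4.24).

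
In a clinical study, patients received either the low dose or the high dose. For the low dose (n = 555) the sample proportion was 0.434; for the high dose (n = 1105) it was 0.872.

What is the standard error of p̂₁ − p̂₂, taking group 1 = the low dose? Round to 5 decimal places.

The two standard errors are √(0.4340×0.5660/555) = 0.02104 and √(0.8720×0.1280/1105) = 0.01005.
Because the samples are independent, SE_diff = √(0.02104² + 0.01005²) = 0.02332.

0.02332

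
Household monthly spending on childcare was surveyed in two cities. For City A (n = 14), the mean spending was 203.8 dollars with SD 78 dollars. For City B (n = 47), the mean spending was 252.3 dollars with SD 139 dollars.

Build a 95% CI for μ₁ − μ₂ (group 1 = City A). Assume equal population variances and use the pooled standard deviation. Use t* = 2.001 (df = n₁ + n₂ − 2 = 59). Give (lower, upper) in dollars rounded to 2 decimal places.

s_p = √[((n₁−1)s₁² + (n₂−1)s₂²)/(n₁+n₂−2)] = √[(13·78² + 46·139²)/59] = 128.0796.
SE = 128.0796·√(1/14 + 1/47) = 38.9971.
With t* = 2.001, margin = 2.001 × 38.9971 = 78.0332.
x̄₁ − x̄₂ = 203.8 − 252.3 = -48.5000; interval -48.5000 ± 78.0332 = (-126.53, 29.53).

(-126.53, 29.53)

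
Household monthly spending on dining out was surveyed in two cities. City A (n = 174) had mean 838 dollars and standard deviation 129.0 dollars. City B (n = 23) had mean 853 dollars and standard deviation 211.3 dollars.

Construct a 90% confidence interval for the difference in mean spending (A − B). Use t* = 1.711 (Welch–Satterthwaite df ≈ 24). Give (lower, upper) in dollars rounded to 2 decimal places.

Per-group SEs: s₁/√n₁ = 129.0/√174 = 9.7795, s₂/√n₂ = 211.3/√23 = 44.0591.
Unpooled SE of the difference: √(95.63862025 + 1941.20429281) = 45.1314.
Margin of error = t* · SE = 1.711 × 45.1314 = 77.2198.
x̄₁ − x̄₂ = 838 − 853 = -15.0000.
CI: -15.0000 ± 77.2198 = (-92.22, 62.22).

(-92.22, 62.22)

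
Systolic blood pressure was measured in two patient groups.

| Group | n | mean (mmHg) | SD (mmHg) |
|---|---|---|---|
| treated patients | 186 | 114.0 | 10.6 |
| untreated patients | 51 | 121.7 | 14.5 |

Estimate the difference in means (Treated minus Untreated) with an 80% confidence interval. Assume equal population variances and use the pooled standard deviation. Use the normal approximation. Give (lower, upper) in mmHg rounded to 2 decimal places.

(-10.04, -5.36)

Pooled variance s_p² = [185·10.6² + 50·14.5²] / (186+51−2) = 133.1877, so s_p = 11.5407.
SE_diff = s_p·√(1/n₁ + 1/n₂) = 11.5407·√(1/186 + 1/51) = 1.8242.
z* = 1.282; margin = 1.282 × 1.8242 = 2.3386.
Difference = 114.0 − 121.7 = -7.7000.
-7.7000 ± 2.3386 → (-10.04, -5.36).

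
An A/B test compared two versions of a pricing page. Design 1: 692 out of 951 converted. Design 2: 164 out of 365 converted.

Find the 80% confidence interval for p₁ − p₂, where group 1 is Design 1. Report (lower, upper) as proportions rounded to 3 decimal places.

Sample proportions: 692/951 = 0.7277, 164/365 = 0.4493.
Each SE is √(p̂(1−p̂)/n): √(0.7277·0.2723/951) = 0.01443 and √(0.4493·0.5507/365) = 0.02604.
SE(p̂₁ − p̂₂) = √(SE₁² + SE₂²) = √(0.0002082249 + 0.0006780816) = 0.02977, since the two samples are independent.
At 80% confidence z* = 1.282; margin = 1.282 × 0.02977 = 0.03817.
The difference is 0.7277 − 0.4493 = 0.2784, so the interval is 0.2784 ± 0.03817 = (0.240, 0.317).

(0.240, 0.317)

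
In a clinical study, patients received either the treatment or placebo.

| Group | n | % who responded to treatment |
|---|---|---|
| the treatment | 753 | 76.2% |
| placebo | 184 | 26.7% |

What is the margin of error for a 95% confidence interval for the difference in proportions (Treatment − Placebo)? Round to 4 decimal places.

0.0708

SE₁ = √(p̂₁(1−p̂₁)/n₁) = √(0.7620·0.2380/753) = 0.01552; SE₂ = √(0.2670·0.7330/184) = 0.03261.
Independent samples: SE of the difference = √(SE₁² + SE₂²) = √(0.0002408704 + 0.0010634121) = 0.03611.
z* for 95% confidence is 1.960, so the margin of error is 1.960 × 0.03611 = 0.07078.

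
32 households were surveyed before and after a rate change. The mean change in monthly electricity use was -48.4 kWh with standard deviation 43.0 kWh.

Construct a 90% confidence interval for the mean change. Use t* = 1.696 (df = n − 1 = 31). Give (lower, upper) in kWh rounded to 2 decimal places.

(-61.29, -35.51)

Paired design: SE = s_d/√n = 43.0/√32 = 7.6014.
t* = 1.696; margin of error = 1.696 × 7.6014 = 12.8920.
-48.4 ± 12.8920 → (-61.29, -35.51).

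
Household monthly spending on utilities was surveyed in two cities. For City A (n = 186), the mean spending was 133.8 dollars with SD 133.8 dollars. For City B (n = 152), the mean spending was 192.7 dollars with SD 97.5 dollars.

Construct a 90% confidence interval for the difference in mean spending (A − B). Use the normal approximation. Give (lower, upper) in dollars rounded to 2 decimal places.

Per-group SEs: s₁/√n₁ = 133.8/√186 = 9.8107, s₂/√n₂ = 97.5/√152 = 7.9083.
Unpooled SE of the difference: √(96.24983449 + 62.54120889) = 12.6012.
Margin of error = z* · SE = 1.645 × 12.6012 = 20.7290.
x̄₁ − x̄₂ = 133.8 − 192.7 = -58.9000.
CI: -58.9000 ± 20.7290 = (-79.63, -38.17).

(-79.63, -38.17)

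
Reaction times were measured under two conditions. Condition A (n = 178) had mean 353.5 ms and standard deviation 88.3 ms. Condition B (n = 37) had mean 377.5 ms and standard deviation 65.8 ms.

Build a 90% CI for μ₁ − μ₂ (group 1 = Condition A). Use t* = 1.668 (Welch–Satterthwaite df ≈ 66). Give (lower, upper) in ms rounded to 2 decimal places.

(-45.15, -2.85)

Per-group SEs: s₁/√n₁ = 88.3/√178 = 6.6184, s₂/√n₂ = 65.8/√37 = 10.8175.
Unpooled SE of the difference: √(43.80321856 + 117.01830625) = 12.6815.
Margin of error = t* · SE = 1.668 × 12.6815 = 21.1527.
x̄₁ − x̄₂ = 353.5 − 377.5 = -24.0000.
CI: -24.0000 ± 21.1527 = (-45.15, -2.85).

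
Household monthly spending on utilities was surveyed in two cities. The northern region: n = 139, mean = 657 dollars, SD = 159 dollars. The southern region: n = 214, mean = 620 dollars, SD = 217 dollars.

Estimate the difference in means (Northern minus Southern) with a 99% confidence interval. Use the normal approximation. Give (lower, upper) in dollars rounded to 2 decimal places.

Standard errors of each mean: 159/√139 = 13.4862 and 217/√214 = 14.8338.
SE(x̄₁ − x̄₂) = √(13.4862² + 14.8338²) = 20.0479 for independent samples with unequal variances.
With z* = 2.576, the margin is 2.576 × 20.0479 = 51.6434.
x̄₁ − x̄₂ = 657 − 620 = 37.0000; the interval is 37.0000 ± 51.6434 = (-14.64, 88.64).

(-14.64, 88.64)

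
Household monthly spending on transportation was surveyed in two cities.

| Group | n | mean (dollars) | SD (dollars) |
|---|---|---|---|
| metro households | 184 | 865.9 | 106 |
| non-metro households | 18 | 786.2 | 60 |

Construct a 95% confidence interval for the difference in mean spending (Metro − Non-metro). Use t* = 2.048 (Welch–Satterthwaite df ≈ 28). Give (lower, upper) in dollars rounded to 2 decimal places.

Per-group SEs: s₁/√n₁ = 106/√184 = 7.8144, s₂/√n₂ = 60/√18 = 14.1421.
Unpooled SE of the difference: √(61.06484736 + 199.99899241) = 16.1575.
Margin of error = t* · SE = 2.048 × 16.1575 = 33.0906.
x̄₁ − x̄₂ = 865.9 − 786.2 = 79.7000.
CI: 79.7000 ± 33.0906 = (46.61, 112.79).

(46.61, 112.79)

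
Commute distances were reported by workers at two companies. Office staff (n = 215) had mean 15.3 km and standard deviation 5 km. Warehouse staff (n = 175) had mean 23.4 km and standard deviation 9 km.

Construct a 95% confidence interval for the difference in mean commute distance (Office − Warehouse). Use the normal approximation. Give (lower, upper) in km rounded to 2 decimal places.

SE₁ = s₁/√n₁ = 5/√215 = 0.3410; SE₂ = 9/√175 = 0.6803.
Independent samples, unequal variances: SE_diff = √(SE₁² + SE₂²) = √(0.116281 + 0.46280809) = 0.7610.
z* = 1.960, so margin of error = 1.960 × 0.7610 = 1.4916.
Difference in means = 15.3 − 23.4 = -8.1000.
-8.1000 ± 1.4916 → (-9.59, -6.61).

(-9.59, -6.61)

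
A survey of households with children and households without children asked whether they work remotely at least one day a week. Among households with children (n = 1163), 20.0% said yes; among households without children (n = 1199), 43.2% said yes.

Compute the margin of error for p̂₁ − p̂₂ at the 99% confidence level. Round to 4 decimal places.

0.0477

SE₁ = √(p̂₁(1−p̂₁)/n₁) = √(0.2000·0.8000/1163) = 0.01173; SE₂ = √(0.4320·0.5680/1199) = 0.01431.
Independent samples: SE of the difference = √(SE₁² + SE₂²) = √(0.0001375929 + 0.0002047761) = 0.01850.
z* for 99% confidence is 2.576, so the margin of error is 2.576 × 0.01850 = 0.04766.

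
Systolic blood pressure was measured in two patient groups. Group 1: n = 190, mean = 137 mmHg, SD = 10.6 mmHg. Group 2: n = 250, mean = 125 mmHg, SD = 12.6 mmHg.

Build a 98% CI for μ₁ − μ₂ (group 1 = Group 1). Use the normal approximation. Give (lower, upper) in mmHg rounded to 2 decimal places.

(9.42, 14.58)

SE₁ = s₁/√n₁ = 10.6/√190 = 0.7690; SE₂ = 12.6/√250 = 0.7969.
Independent samples, unequal variances: SE_diff = √(SE₁² + SE₂²) = √(0.591361 + 0.63504961) = 1.1074.
z* = 2.326, so margin of error = 2.326 × 1.1074 = 2.5758.
Difference in means = 137 − 125 = 12.0000.
12.0000 ± 2.5758 → (9.42, 14.58).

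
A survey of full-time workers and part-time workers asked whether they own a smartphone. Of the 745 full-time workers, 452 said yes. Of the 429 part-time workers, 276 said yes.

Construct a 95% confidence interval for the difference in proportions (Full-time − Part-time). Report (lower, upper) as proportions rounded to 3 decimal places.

First, p̂₁ = 452/745 = 0.6067; p̂₂ = 276/429 = 0.6434.
The two standard errors are √(0.6067×0.3933/745) = 0.01790 and √(0.6434×0.3566/429) = 0.02313.
Because the samples are independent, SE_diff = √(0.01790² + 0.02313²) = 0.02925.
Using z* = 1.960 for 95%, ME = 1.960 × 0.02925 = 0.05733.
p̂₁ − p̂₂ = -0.0367; interval -0.0367 ± 0.05733 gives (-0.094, 0.021).

(-0.094, 0.021)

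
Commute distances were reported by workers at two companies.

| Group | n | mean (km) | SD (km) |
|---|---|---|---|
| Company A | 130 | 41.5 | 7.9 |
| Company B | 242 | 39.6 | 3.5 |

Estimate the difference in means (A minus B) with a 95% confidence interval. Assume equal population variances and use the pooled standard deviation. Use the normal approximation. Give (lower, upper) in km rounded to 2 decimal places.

(0.74, 3.06)

s_p = √[((n₁−1)s₁² + (n₂−1)s₂²)/(n₁+n₂−2)] = √[(129·7.9² + 241·3.5²)/370] = 5.4533.
SE = 5.4533·√(1/130 + 1/242) = 0.5930.
With z* = 1.960, margin = 1.960 × 0.5930 = 1.1623.
x̄₁ − x̄₂ = 41.5 − 39.6 = 1.9000; interval 1.9000 ± 1.1623 = (0.74, 3.06).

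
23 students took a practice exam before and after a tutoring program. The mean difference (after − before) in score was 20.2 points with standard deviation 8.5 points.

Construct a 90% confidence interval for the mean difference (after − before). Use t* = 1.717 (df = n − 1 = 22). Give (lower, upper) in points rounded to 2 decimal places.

(17.16, 23.24)

Paired design: SE = s_d/√n = 8.5/√23 = 1.7724.
t* = 1.717; margin of error = 1.717 × 1.7724 = 3.0432.
20.2 ± 3.0432 → (17.16, 23.24).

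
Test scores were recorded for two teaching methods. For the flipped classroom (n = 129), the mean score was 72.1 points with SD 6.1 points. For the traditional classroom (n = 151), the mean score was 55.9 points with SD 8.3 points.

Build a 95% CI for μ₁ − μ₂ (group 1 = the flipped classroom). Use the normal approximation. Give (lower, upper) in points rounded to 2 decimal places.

Standard errors of each mean: 6.1/√129 = 0.5371 and 8.3/√151 = 0.6754.
SE(x̄₁ − x̄₂) = √(0.5371² + 0.6754²) = 0.8629 for independent samples with unequal variances.
With z* = 1.960, the margin is 1.960 × 0.8629 = 1.6913.
x̄₁ − x̄₂ = 72.1 − 55.9 = 16.2000; the interval is 16.2000 ± 1.6913 = (14.51, 17.89).

(14.51, 17.89)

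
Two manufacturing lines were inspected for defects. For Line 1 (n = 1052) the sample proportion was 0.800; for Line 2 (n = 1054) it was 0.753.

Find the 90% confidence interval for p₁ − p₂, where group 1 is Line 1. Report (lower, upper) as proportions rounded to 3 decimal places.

(0.017, 0.077)

The two standard errors are √(0.8000×0.2000/1052) = 0.01233 and √(0.7530×0.2470/1054) = 0.01328.
Because the samples are independent, SE_diff = √(0.01233² + 0.01328²) = 0.01812.
Using z* = 1.645 for 90%, ME = 1.645 × 0.01812 = 0.02981.
p̂₁ − p̂₂ = 0.0470; interval 0.0470 ± 0.02981 gives (0.017, 0.077).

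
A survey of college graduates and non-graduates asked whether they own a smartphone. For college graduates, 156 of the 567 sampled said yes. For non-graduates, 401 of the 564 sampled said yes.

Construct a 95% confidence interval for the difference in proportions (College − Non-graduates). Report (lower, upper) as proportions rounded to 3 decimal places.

p̂₁ = 156/567 = 0.2751 and p̂₂ = 401/564 = 0.7110.
SE₁ = √(p̂₁(1−p̂₁)/n₁) = √(0.2751·0.7249/567) = 0.01875; SE₂ = √(0.7110·0.2890/564) = 0.01909.
Independent samples: SE of the difference = √(SE₁² + SE₂²) = √(0.0003515625 + 0.0003644281) = 0.02676.
z* for 95% confidence is 1.960, so the margin of error is 1.960 × 0.02676 = 0.05245.
Point estimate p̂₁ − p̂₂ = 0.2751 − 0.7110 = -0.4359.
-0.4359 ± 0.05245 → (-0.488, -0.383).

(-0.488, -0.383)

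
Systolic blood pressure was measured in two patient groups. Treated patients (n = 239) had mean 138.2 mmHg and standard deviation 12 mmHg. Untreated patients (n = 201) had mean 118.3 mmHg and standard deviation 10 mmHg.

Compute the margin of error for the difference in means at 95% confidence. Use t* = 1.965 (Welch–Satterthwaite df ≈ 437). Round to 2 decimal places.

2.06

Standard errors of each mean: 12/√239 = 0.7762 and 10/√201 = 0.7053.
SE(x̄₁ − x̄₂) = √(0.7762² + 0.7053²) = 1.0488 for independent samples with unequal variances.
With t* = 1.965, the margin is 1.965 × 1.0488 = 2.0609.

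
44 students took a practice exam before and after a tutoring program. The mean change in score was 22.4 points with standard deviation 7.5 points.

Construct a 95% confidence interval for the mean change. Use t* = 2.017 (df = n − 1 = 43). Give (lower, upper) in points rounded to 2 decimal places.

(20.12, 24.68)

This is a matched-pairs design, so SE = s_d/√n = 7.5/√44 = 1.1307.
Margin = 2.017 × 1.1307 = 2.2806; the interval is 22.4 ± 2.2806 = (20.12, 24.68).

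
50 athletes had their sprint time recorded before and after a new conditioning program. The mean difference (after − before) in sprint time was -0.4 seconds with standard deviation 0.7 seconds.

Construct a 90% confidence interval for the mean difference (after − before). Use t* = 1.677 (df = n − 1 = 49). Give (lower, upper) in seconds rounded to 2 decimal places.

Paired design: SE = s_d/√n = 0.7/√50 = 0.0990.
t* = 1.677; margin of error = 1.677 × 0.0990 = 0.1660.
-0.4 ± 0.1660 → (-0.57, -0.23).

(-0.57, -0.23)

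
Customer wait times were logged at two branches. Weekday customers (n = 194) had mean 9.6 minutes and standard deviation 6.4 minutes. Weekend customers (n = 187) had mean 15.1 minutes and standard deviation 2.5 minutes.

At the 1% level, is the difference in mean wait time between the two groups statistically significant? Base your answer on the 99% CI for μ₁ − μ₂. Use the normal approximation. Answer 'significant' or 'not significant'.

significant

Per-group SEs: s₁/√n₁ = 6.4/√194 = 0.4595, s₂/√n₂ = 2.5/√187 = 0.1828.
Unpooled SE of the difference: √(0.21114025 + 0.03341584) = 0.4945.
Margin of error = z* · SE = 2.576 × 0.4945 = 1.2738.
x̄₁ − x̄₂ = 9.6 − 15.1 = -5.5000.
CI: -5.5000 ± 1.2738 = (-6.7738, -4.2262).
The interval (-6.7738, -4.2262) does not contain 0, so the difference is significant.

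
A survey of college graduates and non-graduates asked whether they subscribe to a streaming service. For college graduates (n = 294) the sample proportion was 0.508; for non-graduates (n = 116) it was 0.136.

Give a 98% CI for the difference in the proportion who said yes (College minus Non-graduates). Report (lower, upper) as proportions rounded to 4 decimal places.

(0.2716, 0.4724)

SE₁ = √(p̂₁(1−p̂₁)/n₁) = √(0.5080·0.4920/294) = 0.02916; SE₂ = √(0.1360·0.8640/116) = 0.03183.
Independent samples: SE of the difference = √(SE₁² + SE₂²) = √(0.0008503056 + 0.0010131489) = 0.04317.
z* for 98% confidence is 2.326, so the margin of error is 2.326 × 0.04317 = 0.10041.
Point estimate p̂₁ − p̂₂ = 0.5080 − 0.1360 = 0.3720.
0.3720 ± 0.10041 → (0.2716, 0.4724).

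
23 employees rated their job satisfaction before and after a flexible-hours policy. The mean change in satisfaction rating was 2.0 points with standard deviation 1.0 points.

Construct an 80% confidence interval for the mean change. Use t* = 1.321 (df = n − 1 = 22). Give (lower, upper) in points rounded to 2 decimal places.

This is a matched-pairs design, so SE = s_d/√n = 1.0/√23 = 0.2085.
Margin = 1.321 × 0.2085 = 0.2754; the interval is 2.0 ± 0.2754 = (1.72, 2.28).

(1.72, 2.28)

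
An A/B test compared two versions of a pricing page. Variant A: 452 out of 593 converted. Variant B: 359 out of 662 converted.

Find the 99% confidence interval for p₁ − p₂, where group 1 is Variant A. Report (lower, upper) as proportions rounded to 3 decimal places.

First, p̂₁ = 452/593 = 0.7622; p̂₂ = 359/662 = 0.5423.
The two standard errors are √(0.7622×0.2378/593) = 0.01748 and √(0.5423×0.4577/662) = 0.01936.
Because the samples are independent, SE_diff = √(0.01748² + 0.01936²) = 0.02608.
Using z* = 2.576 for 99%, ME = 2.576 × 0.02608 = 0.06718.
p̂₁ − p̂₂ = 0.2199; interval 0.2199 ± 0.06718 gives (0.153, 0.287).

(0.153, 0.287)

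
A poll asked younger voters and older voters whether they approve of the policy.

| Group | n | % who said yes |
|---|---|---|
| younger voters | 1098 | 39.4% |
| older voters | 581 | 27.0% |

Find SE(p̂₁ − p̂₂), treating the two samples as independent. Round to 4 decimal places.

0.0236

The two standard errors are √(0.3940×0.6060/1098) = 0.01475 and √(0.2700×0.7300/581) = 0.01842.
Because the samples are independent, SE_diff = √(0.01475² + 0.01842²) = 0.02360.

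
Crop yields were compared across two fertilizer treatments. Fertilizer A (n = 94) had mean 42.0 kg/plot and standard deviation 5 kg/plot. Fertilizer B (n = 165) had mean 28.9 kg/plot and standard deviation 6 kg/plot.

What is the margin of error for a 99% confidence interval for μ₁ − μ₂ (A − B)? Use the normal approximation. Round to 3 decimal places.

1.792

Per-group SEs: s₁/√n₁ = 5/√94 = 0.5157, s₂/√n₂ = 6/√165 = 0.4671.
Unpooled SE of the difference: √(0.26594649 + 0.21818241) = 0.6958.
Margin of error = z* · SE = 2.576 × 0.6958 = 1.7924.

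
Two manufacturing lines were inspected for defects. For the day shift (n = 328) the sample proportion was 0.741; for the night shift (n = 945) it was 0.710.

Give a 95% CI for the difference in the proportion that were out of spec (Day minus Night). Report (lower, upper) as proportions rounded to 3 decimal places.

SE₁ = √(p̂₁(1−p̂₁)/n₁) = √(0.7410·0.2590/328) = 0.02419; SE₂ = √(0.7100·0.2900/945) = 0.01476.
Independent samples: SE of the difference = √(SE₁² + SE₂²) = √(0.0005851561 + 0.0002178576) = 0.02834.
z* for 95% confidence is 1.960, so the margin of error is 1.960 × 0.02834 = 0.05555.
Point estimate p̂₁ − p̂₂ = 0.7410 − 0.7100 = 0.0310.
0.0310 ± 0.05555 → (-0.025, 0.087).

(-0.025, 0.087)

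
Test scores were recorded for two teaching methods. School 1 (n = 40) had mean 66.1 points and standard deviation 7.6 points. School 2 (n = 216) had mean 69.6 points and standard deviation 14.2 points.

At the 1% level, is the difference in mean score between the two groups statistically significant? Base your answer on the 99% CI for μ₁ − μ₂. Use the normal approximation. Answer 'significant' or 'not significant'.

Standard errors of each mean: 7.6/√40 = 1.2017 and 14.2/√216 = 0.9662.
SE(x̄₁ − x̄₂) = √(1.2017² + 0.9662²) = 1.5420 for independent samples with unequal variances.
With z* = 2.576, the margin is 2.576 × 1.5420 = 3.9722.
x̄₁ − x̄₂ = 66.1 − 69.6 = -3.5000; the interval is -3.5000 ± 3.9722 = (-7.4722, 0.4722).
The interval (-7.4722, 0.4722) contains 0, so the difference is not significant.

not significant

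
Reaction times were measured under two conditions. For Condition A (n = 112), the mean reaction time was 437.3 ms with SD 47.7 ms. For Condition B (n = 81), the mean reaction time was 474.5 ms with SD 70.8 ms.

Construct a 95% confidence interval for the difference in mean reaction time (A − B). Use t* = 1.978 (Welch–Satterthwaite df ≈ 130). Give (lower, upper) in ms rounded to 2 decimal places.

SE₁ = s₁/√n₁ = 47.7/√112 = 4.5072; SE₂ = 70.8/√81 = 7.8667.
Independent samples, unequal variances: SE_diff = √(SE₁² + SE₂²) = √(20.31485184 + 61.88496889) = 9.0664.
t* = 1.978, so margin of error = 1.978 × 9.0664 = 17.9333.
Difference in means = 437.3 − 474.5 = -37.2000.
-37.2000 ± 17.9333 → (-55.13, -19.27).

(-55.13, -19.27)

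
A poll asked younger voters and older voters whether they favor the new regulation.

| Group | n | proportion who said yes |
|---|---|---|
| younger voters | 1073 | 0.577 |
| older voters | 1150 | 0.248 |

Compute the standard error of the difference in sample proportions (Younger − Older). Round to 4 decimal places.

0.0197

The two standard errors are √(0.5770×0.4230/1073) = 0.01508 and √(0.2480×0.7520/1150) = 0.01273.
Because the samples are independent, SE_diff = √(0.01508² + 0.01273²) = 0.01973.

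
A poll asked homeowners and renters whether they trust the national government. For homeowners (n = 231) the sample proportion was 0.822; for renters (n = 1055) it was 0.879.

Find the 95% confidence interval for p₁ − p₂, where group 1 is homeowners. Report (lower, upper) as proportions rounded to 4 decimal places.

(-0.1101, -0.0039)

The two standard errors are √(0.8220×0.1780/231) = 0.02517 and √(0.8790×0.1210/1055) = 0.01004.
Because the samples are independent, SE_diff = √(0.02517² + 0.01004²) = 0.02710.
Using z* = 1.960 for 95%, ME = 1.960 × 0.02710 = 0.05312.
p̂₁ − p̂₂ = -0.0570; interval -0.0570 ± 0.05312 gives (-0.1101, -0.0039).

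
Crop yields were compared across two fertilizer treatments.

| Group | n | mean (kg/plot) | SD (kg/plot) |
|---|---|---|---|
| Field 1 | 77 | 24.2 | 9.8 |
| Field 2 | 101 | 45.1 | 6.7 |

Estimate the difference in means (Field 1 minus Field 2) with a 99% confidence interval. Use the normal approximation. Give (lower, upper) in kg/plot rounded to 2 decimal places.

Standard errors of each mean: 9.8/√77 = 1.1168 and 6.7/√101 = 0.6667.
SE(x̄₁ − x̄₂) = √(1.1168² + 0.6667²) = 1.3007 for independent samples with unequal variances.
With z* = 2.576, the margin is 2.576 × 1.3007 = 3.3506.
x̄₁ − x̄₂ = 24.2 − 45.1 = -20.9000; the interval is -20.9000 ± 3.3506 = (-24.25, -17.55).

(-24.25, -17.55)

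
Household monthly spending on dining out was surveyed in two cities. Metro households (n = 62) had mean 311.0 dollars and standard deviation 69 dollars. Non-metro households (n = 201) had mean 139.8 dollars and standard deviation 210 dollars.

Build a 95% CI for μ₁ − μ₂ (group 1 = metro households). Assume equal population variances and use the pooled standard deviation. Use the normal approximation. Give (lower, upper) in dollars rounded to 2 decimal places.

s_p = √[((n₁−1)s₁² + (n₂−1)s₂²)/(n₁+n₂−2)] = √[(61·69² + 200·210²)/261] = 186.8310.
SE = 186.8310·√(1/62 + 1/201) = 27.1414.
With z* = 1.960, margin = 1.960 × 27.1414 = 53.1971.
x̄₁ − x̄₂ = 311.0 − 139.8 = 171.2000; interval 171.2000 ± 53.1971 = (118.00, 224.40).

(118.00, 224.40)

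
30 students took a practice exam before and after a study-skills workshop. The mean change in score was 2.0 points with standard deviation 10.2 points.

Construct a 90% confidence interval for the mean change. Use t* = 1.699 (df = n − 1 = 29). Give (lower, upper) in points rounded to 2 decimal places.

Paired design: SE = s_d/√n = 10.2/√30 = 1.8623.
t* = 1.699; margin of error = 1.699 × 1.8623 = 3.1640.
2.0 ± 3.1640 → (-1.16, 5.16).

(-1.16, 5.16)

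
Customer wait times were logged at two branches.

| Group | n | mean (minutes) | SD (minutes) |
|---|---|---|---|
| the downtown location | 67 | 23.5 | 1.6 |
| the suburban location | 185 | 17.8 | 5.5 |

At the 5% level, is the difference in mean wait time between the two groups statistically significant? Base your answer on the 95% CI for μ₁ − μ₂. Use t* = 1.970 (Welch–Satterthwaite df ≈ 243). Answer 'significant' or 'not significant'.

significant

SE₁ = s₁/√n₁ = 1.6/√67 = 0.1955; SE₂ = 5.5/√185 = 0.4044.
Independent samples, unequal variances: SE_diff = √(SE₁² + SE₂²) = √(0.03822025 + 0.16353936) = 0.4492.
t* = 1.970, so margin of error = 1.970 × 0.4492 = 0.8849.
Difference in means = 23.5 − 17.8 = 5.7000.
5.7000 ± 0.8849 → (4.8151, 6.5849).
The interval (4.8151, 6.5849) does not contain 0, so the difference is significant.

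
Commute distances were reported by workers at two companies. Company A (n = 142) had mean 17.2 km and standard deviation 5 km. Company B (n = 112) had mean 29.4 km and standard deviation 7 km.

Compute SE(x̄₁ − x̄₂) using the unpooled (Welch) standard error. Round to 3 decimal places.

0.783

SE₁ = s₁/√n₁ = 5/√142 = 0.4196; SE₂ = 7/√112 = 0.6614.
Independent samples, unequal variances: SE_diff = √(SE₁² + SE₂²) = √(0.17606416 + 0.43744996) = 0.7833.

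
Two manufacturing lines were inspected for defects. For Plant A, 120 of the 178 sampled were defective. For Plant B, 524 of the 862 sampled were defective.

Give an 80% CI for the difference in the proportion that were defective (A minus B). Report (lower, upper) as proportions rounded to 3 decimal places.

Sample proportions: 120/178 = 0.6742, 524/862 = 0.6079.
Each SE is √(p̂(1−p̂)/n): √(0.6742·0.3258/178) = 0.03513 and √(0.6079·0.3921/862) = 0.01663.
SE(p̂₁ − p̂₂) = √(SE₁² + SE₂²) = √(0.0012341169 + 0.0002765569) = 0.03887, since the two samples are independent.
At 80% confidence z* = 1.282; margin = 1.282 × 0.03887 = 0.04983.
The difference is 0.6742 − 0.6079 = 0.0663, so the interval is 0.0663 ± 0.04983 = (0.016, 0.116).

(0.016, 0.116)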